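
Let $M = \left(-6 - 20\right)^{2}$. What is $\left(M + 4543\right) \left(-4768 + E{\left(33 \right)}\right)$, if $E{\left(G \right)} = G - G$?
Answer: $-24884192$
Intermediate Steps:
$M = 676$ ($M = \left(-26\right)^{2} = 676$)
$E{\left(G \right)} = 0$
$\left(M + 4543\right) \left(-4768 + E{\left(33 \right)}\right) = \left(676 + 4543\right) \left(-4768 + 0\right) = 5219 \left(-4768\right) = -24884192$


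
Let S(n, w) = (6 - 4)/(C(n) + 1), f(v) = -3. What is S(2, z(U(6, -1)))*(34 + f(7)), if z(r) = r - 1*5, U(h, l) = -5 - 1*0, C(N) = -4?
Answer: -62/3 ≈ -20.667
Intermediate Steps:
U(h, l) = -5 (U(h, l) = -5 + 0 = -5)
z(r) = -5 + r (z(r) = r - 5 = -5 + r)
S(n, w) = -2/3 (S(n, w) = (6 - 4)/(-4 + 1) = 2/(-3) = 2*(-1/3) = -2/3)
S(2, z(U(6, -1)))*(34 + f(7)) = -2*(34 - 3)/3 = -2/3*31 = -62/3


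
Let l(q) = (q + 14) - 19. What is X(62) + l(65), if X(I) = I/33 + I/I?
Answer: 2075/33 ≈ 62.879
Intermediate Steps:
X(I) = 1 + I/33 (X(I) = I*(1/33) + 1 = I/33 + 1 = 1 + I/33)
l(q) = -5 + q (l(q) = (14 + q) - 19 = -5 + q)
X(62) + l(65) = (1 + (1/33)*62) + (-5 + 65) = (1 + 62/33) + 60 = 95/33 + 60 = 2075/33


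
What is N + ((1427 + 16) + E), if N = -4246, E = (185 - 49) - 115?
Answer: -2782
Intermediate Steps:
E = 21 (E = 136 - 115 = 21)
N + ((1427 + 16) + E) = -4246 + ((1427 + 16) + 21) = -4246 + (1443 + 21) = -4246 + 1464 = -2782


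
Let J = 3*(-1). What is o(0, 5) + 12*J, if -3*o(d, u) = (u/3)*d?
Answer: -36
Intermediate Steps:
o(d, u) = -d*u/9 (o(d, u) = -u/3*d/3 = -d*u/9)
J = -3
o(0, 5) + 12*J = -1/9*0*5 + 12*(-3) = 0 - 36 = -36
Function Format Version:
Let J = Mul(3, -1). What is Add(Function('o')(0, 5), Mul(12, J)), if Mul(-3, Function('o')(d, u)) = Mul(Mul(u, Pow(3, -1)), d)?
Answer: -36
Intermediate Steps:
Function('o')(d, u) = Mul(Rational(-1, 9), d, u) (Function('o')(d, u) = Mul(Rational(-1, 3), Mul(Mul(u, Pow(3, -1)), d)) = Mul(Rational(-1, 3), Mul(Mul(u, Rational(1, 3)), d)) = Mul(Rational(-1, 3), Mul(Mul(Rational(1, 3), u), d)) = Mul(Rational(-1, 3), Mul(Rational(1, 3), d, u)) = Mul(Rational(-1, 9), d, u))
J = -3
Add(Function('o')(0, 5), Mul(12, J)) = Add(Mul(Rational(-1, 9), 0, 5), Mul(12, -3)) = Add(0, -36) = -36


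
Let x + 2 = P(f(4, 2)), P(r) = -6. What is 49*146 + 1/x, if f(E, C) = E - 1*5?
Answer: 57231/8 ≈ 7153.9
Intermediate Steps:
f(E, C) = -5 + E (f(E, C) = E - 5 = -5 + E)
x = -8 (x = -2 - 6 = -8)
49*146 + 1/x = 49*146 + 1/(-8) = 7154 - ⅛ = 57231/8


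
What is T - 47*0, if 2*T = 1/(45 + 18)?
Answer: 1/126 ≈ 0.0079365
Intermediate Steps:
T = 1/126 (T = 1/(2*(45 + 18)) = (½)/63 = (½)*(1/63) = 1/126 ≈ 0.0079365)
T - 47*0 = 1/126 - 47*0 = 1/126 + 0 = 1/126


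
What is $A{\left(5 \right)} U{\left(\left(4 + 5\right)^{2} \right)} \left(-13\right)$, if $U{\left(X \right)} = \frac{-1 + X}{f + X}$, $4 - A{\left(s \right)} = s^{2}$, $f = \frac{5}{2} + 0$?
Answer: $\frac{43680}{167} \approx 261.56$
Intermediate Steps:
$f = \frac{5}{2}$ ($f = 5 \cdot \frac{1}{2} + 0 = \frac{5}{2} + 0 = \frac{5}{2} \approx 2.5$)
$A{\left(s \right)} = 4 - s^{2}$
$U{\left(X \right)} = \frac{-1 + X}{\frac{5}{2} + X}$
$A{\left(5 \right)} U{\left(\left(4 + 5\right)^{2} \right)} \left(-13\right) = \left(4 - 5^{2}\right) \frac{2 \left(-1 + \left(4 + 5\right)^{2}\right)}{5 + 2 \left(4 + 5\right)^{2}} \left(-13\right) = \left(4 - 25\right) \frac{2 \left(-1 + 9^{2}\right)}{5 + 2 \cdot 9^{2}} \left(-13\right) = \left(4 - 25\right) \frac{2 \left(-1 + 81\right)}{5 + 2 \cdot 81} \left(-13\right) = - 21 \cdot 2 \frac{1}{5 + 162} \cdot 80 \left(-13\right) = - 21 \cdot 2 \cdot \frac{1}{167} \cdot 80 \left(-13\right) = \left(-21\right) \frac{160}{167} \left(-13\right) = \left(- \frac{3360}{167}\right) \left(-13\right) = \frac{43680}{167}$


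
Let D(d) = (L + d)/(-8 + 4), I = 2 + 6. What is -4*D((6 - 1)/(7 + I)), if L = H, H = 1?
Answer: 4/3 ≈ 1.3333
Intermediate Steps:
I = 8
L = 1
D(d) = -1/4 - d/4 (D(d) = (1 + d)/(-8 + 4) = (1 + d)/(-4) = (1 + d)*(-1/4) = -1/4 - d/4)
-4*D((6 - 1)/(7 + I)) = -4*(-1/4 - (6 - 1)/(4*(7 + 8))) = -4*(-1/4 - 5/(4*15)) = -4*(-1/4 - 1/4*1/3) = -4*(-1/4 - 1/12) = -4*(-1/3) = 4/3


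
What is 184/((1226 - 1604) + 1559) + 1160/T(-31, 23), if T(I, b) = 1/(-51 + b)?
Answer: -38358696/1181 ≈ -32480.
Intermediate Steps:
184/((1226 - 1604) + 1559) + 1160/T(-31, 23) = 184/((1226 - 1604) + 1559) + 1160/(1/(-51 + 23)) = 184/(-378 + 1559) + 1160/(1/(-28)) = 184/1181 + 1160/(-1/28) = 184*(1/1181) + 1160*(-28) = 184/1181 - 32480 = -38358696/1181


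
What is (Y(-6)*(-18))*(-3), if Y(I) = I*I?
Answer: 1944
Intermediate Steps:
Y(I) = I**2
(Y(-6)*(-18))*(-3) = ((-6)**2*(-18))*(-3) = (36*(-18))*(-3) = -648*(-3) = 1944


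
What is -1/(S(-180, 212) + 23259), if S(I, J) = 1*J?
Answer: -1/23471 ≈ -4.2606e-5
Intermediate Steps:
S(I, J) = J
-1/(S(-180, 212) + 23259) = -1/(212 + 23259) = -1/23471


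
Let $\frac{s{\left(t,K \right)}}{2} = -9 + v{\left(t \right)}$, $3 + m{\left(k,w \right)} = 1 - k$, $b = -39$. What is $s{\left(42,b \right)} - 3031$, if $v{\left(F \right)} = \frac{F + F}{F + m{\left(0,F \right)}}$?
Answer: $- \frac{15224}{5} \approx -3044.8$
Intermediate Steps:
$m{\left(k,w \right)} = -2 - k$ ($m{\left(k,w \right)} = -3 - \left(-1 + k\right) = -2 - k$)
$v{\left(F \right)} = \frac{2 F}{-2 + F}$ ($v{\left(F \right)} = \frac{F + F}{F - 2} = \frac{2 F}{F + \left(-2 + 0\right)} = \frac{2 F}{F - 2} = \frac{2 F}{-2 + F}$)
$s{\left(t,K \right)} = -18 + \frac{4 t}{-2 + t}$ ($s{\left(t,K \right)} = 2 \left(-9 + \frac{2 t}{-2 + t}\right) = -18 + \frac{4 t}{-2 + t}$)
$s{\left(42,b \right)} - 3031 = \frac{2 \left(18 - 294\right)}{-2 + 42} - 3031 = \frac{2 \left(18 - 294\right)}{40} - 3031 = 2 \cdot \frac{1}{40} \left(-276\right) - 3031 = - \frac{69}{5} - 3031 = - \frac{15224}{5}$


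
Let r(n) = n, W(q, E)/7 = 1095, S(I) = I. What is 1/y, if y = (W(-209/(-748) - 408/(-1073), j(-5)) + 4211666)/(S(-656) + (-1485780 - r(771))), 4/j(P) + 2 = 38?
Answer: -1487207/4219331 ≈ -0.35247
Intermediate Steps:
j(P) = 1/9 (j(P) = 4/(-2 + 38) = 4/36 = 4*(1/36) = 1/9)
W(q, E) = 7665 (W(q, E) = 7*1095 = 7665)
y = -4219331/1487207 (y = (7665 + 4211666)/(-656 + (-1485780 - 1*771)) = 4219331/(-656 + (-1485780 - 771)) = 4219331/(-656 - 1486551) = 4219331/(-1487207) = 4219331*(-1/1487207) = -4219331/1487207 ≈ -2.8371)
1/y = 1/(-4219331/1487207) = -1487207/4219331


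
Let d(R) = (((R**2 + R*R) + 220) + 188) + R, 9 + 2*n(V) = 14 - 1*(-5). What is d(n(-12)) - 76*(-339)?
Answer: 26227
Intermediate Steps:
n(V) = 5 (n(V) = -9/2 + (14 - 1*(-5))/2 = -9/2 + (14 + 5)/2 = -9/2 + (1/2)*19 = -9/2 + 19/2 = 5)
d(R) = 408 + R + 2*R**2 (d(R) = (((R**2 + R**2) + 220) + 188) + R = ((2*R**2 + 220) + 188) + R = ((220 + 2*R**2) + 188) + R = (408 + 2*R**2) + R = 408 + R + 2*R**2)
d(n(-12)) - 76*(-339) = (408 + 5 + 2*5**2) - 76*(-339) = (408 + 5 + 2*25) + 25764 = (408 + 5 + 50) + 25764 = 463 + 25764 = 26227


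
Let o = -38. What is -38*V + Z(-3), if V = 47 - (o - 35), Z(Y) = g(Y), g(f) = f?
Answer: -4563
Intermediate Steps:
Z(Y) = Y
V = 120 (V = 47 - (-38 - 35) = 47 - 1*(-73) = 47 + 73 = 120)
-38*V + Z(-3) = -38*120 - 3 = -4560 - 3 = -4563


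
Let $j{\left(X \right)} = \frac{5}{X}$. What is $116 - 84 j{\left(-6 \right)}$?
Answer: $186$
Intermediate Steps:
$116 - 84 j{\left(-6 \right)} = 116 - 84 \frac{5}{-6} = 116 - 84 \cdot 5 \left(- \frac{1}{6}\right) = 116 - -70 = 116 + 70 = 186$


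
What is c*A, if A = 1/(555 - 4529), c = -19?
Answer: 19/3974 ≈ 0.0047811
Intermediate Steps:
A = -1/3974 (A = 1/(-3974) = -1/3974 ≈ -0.00025164)
c*A = -19*(-1/3974) = 19/3974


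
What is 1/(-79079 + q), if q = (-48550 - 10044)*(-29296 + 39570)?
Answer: -1/602073835 ≈ -1.6609e-9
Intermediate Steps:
q = -601994756 (q = -58594*10274 = -601994756)
1/(-79079 + q) = 1/(-79079 - 601994756) = 1/(-602073835) = -1/602073835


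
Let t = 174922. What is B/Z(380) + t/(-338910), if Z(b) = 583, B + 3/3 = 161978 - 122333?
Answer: 1039589/15405 ≈ 67.484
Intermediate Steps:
B = 39644 (B = -1 + (161978 - 122333) = -1 + 39645 = 39644)
B/Z(380) + t/(-338910) = 39644/583 + 174922/(-338910) = 39644*(1/583) + 174922*(-1/338910) = 68 - 7951/15405 = 1039589/15405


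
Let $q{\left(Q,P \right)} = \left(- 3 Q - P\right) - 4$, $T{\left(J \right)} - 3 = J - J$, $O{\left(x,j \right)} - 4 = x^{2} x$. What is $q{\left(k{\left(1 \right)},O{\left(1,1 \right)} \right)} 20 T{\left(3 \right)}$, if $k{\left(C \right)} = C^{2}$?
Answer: $-720$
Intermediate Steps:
$O{\left(x,j \right)} = 4 + x^{3}$ ($O{\left(x,j \right)} = 4 + x^{2} x = 4 + x^{3}$)
$T{\left(J \right)} = 3$ ($T{\left(J \right)} = 3 + \left(J - J\right) = 3 + 0 = 3$)
$q{\left(Q,P \right)} = -4 - P - 3 Q$ ($q{\left(Q,P \right)} = \left(- P - 3 Q\right) - 4 = -4 - P - 3 Q$)
$q{\left(k{\left(1 \right)},O{\left(1,1 \right)} \right)} 20 T{\left(3 \right)} = \left(-4 - \left(4 + 1^{3}\right) - 3 \cdot 1^{2}\right) 20 \cdot 3 = \left(-4 - \left(4 + 1\right) - 3\right) 20 \cdot 3 = \left(-4 - 5 - 3\right) 20 \cdot 3 = \left(-12\right) 20 \cdot 3 = \left(-240\right) 3 = -720$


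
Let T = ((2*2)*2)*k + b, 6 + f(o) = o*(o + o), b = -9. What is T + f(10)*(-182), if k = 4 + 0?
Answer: -35285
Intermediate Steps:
k = 4
f(o) = -6 + 2*o² (f(o) = -6 + o*(o + o) = -6 + o*(2*o) = -6 + 2*o²)
T = 23 (T = ((2*2)*2)*4 - 9 = (4*2)*4 - 9 = 8*4 - 9 = 32 - 9 = 23)
T + f(10)*(-182) = 23 + (-6 + 2*10²)*(-182) = 23 + (-6 + 2*100)*(-182) = 23 + (-6 + 200)*(-182) = 23 + 194*(-182) = 23 - 35308 = -35285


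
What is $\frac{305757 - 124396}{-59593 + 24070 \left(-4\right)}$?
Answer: $- \frac{181361}{155873} \approx -1.1635$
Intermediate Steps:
$\frac{305757 - 124396}{-59593 + 24070 \left(-4\right)} = \frac{181361}{-59593 - 96280} = \frac{181361}{-155873} = 181361 \left(- \frac{1}{155873}\right) = - \frac{181361}{155873}$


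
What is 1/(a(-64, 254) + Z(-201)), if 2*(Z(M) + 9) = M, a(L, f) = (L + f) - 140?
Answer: -2/119 ≈ -0.016807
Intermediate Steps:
a(L, f) = -140 + L + f
Z(M) = -9 + M/2
1/(a(-64, 254) + Z(-201)) = 1/((-140 - 64 + 254) + (-9 + (½)*(-201))) = 1/(50 + (-9 - 201/2)) = 1/(50 - 219/2) = 1/(-119/2) = -2/119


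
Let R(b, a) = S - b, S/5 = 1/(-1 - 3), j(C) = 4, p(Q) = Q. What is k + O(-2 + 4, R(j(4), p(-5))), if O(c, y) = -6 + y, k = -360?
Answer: -1485/4 ≈ -371.25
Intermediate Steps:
S = -5/4 (S = 5/(-1 - 3) = 5/(-4) = 5*(-¼) = -5/4 ≈ -1.2500)
R(b, a) = -5/4 - b
k + O(-2 + 4, R(j(4), p(-5))) = -360 + (-6 + (-5/4 - 1*4)) = -360 + (-6 + (-5/4 - 4)) = -360 + (-6 - 21/4) = -360 - 45/4 = -1485/4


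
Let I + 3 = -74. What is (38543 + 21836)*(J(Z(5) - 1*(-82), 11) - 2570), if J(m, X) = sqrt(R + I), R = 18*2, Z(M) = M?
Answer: -155174030 + 60379*I*sqrt(41) ≈ -1.5517e+8 + 3.8661e+5*I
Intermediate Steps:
I = -77 (I = -3 - 74 = -77)
R = 36
J(m, X) = I*sqrt(41) (J(m, X) = sqrt(36 - 77) = sqrt(-41) = I*sqrt(41))
(38543 + 21836)*(J(Z(5) - 1*(-82), 11) - 2570) = (38543 + 21836)*(I*sqrt(41) - 2570) = 60379*(-2570 + I*sqrt(41)) = -155174030 + 60379*I*sqrt(41)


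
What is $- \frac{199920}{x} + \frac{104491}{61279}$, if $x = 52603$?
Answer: $- \frac{6754357607}{3223459237} \approx -2.0954$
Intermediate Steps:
$- \frac{199920}{x} + \frac{104491}{61279} = - \frac{199920}{52603} + \frac{104491}{61279} = - \frac{6754357607}{3223459237}$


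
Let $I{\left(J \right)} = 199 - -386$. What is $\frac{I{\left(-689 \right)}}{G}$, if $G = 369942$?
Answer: $\frac{195}{123314} \approx 0.0015813$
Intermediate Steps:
$I{\left(J \right)} = 585$ ($I{\left(J \right)} = 199 + 386 = 585$)
$\frac{I{\left(-689 \right)}}{G} = \frac{585}{369942} = 585 \cdot \frac{1}{369942} = \frac{195}{123314}$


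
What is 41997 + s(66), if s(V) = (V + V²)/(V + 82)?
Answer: 3109989/74 ≈ 42027.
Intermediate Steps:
s(V) = (V + V²)/(82 + V)
41997 + s(66) = 41997 + 66*(1 + 66)/(82 + 66) = 41997 + 66*67/148 = 41997 + 66*(1/148)*67 = 41997 + 2211/74 = 3109989/74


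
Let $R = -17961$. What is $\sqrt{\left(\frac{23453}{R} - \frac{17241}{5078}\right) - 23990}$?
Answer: $\frac{i \sqrt{199600562785623051090}}{91205958} \approx 154.9 i$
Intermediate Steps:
$\sqrt{\left(\frac{23453}{R} - \frac{17241}{5078}\right) - 23990} = \sqrt{\left(\frac{23453}{-17961} - \frac{17241}{5078}\right) - 23990} = \sqrt{\left(23453 \left(- \frac{1}{17961}\right) - \frac{17241}{5078}\right) - 23990} = \sqrt{\left(- \frac{23453}{17961} - \frac{17241}{5078}\right) - 23990} = \sqrt{- \frac{428759935}{91205958} - 23990} = \sqrt{- \frac{2188459692355}{91205958}} = \frac{i \sqrt{199600562785623051090}}{91205958}$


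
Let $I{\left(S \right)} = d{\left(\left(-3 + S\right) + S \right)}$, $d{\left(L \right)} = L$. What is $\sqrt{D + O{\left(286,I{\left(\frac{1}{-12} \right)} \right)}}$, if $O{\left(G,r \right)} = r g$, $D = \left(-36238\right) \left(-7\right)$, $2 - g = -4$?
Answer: $3 \sqrt{28183} \approx 503.63$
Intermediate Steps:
$g = 6$ ($g = 2 - -4 = 2 + 4 = 6$)
$I{\left(S \right)} = -3 + 2 S$ ($I{\left(S \right)} = \left(-3 + S\right) + S = -3 + 2 S$)
$D = 253666$
$O{\left(G,r \right)} = 6 r$ ($O{\left(G,r \right)} = r 6 = 6 r$)
$\sqrt{D + O{\left(286,I{\left(\frac{1}{-12} \right)} \right)}} = \sqrt{253666 + 6 \left(-3 + \frac{2}{-12}\right)} = \sqrt{253666 + 6 \left(-3 + 2 \left(- \frac{1}{12}\right)\right)} = \sqrt{253666 + 6 \left(-3 - \frac{1}{6}\right)} = \sqrt{253666 + 6 \left(- \frac{19}{6}\right)} = \sqrt{253666 - 19} = \sqrt{253647} = 3 \sqrt{28183}$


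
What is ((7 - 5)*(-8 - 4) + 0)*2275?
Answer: -54600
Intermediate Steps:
((7 - 5)*(-8 - 4) + 0)*2275 = (2*(-12) + 0)*2275 = (-24 + 0)*2275 = -24*2275 = -54600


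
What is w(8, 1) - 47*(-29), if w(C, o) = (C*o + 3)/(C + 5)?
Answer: 17730/13 ≈ 1363.8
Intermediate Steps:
w(C, o) = (3 + C*o)/(5 + C)
w(8, 1) - 47*(-29) = (3 + 8*1)/(5 + 8) - 47*(-29) = (3 + 8)/13 + 1363 = (1/13)*11 + 1363 = 11/13 + 1363 = 17730/13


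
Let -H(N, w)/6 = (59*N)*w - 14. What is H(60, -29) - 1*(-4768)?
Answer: 620812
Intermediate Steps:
H(N, w) = 84 - 354*N*w (H(N, w) = -6*((59*N)*w - 14) = -6*(59*N*w - 14) = -6*(-14 + 59*N*w) = 84 - 354*N*w)
H(60, -29) - 1*(-4768) = (84 - 354*60*(-29)) - 1*(-4768) = (84 + 615960) + 4768 = 616044 + 4768 = 620812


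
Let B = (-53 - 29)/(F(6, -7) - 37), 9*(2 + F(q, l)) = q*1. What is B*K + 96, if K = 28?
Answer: 17928/115 ≈ 155.90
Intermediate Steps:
F(q, l) = -2 + q/9 (F(q, l) = -2 + (q*1)/9 = -2 + q/9)
B = 246/115 (B = (-53 - 29)/((-2 + (⅑)*6) - 37) = -82/((-2 + ⅔) - 37) = -82/(-4/3 - 37) = -82/(-115/3) = -82*(-3/115) = 246/115 ≈ 2.1391)
B*K + 96 = (246/115)*28 + 96 = 6888/115 + 96 = 17928/115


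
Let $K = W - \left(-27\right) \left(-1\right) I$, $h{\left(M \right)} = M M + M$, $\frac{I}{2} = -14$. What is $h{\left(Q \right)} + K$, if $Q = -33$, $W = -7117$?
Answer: $-5305$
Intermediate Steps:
$I = -28$ ($I = 2 \left(-14\right) = -28$)
$h{\left(M \right)} = M + M^{2}$ ($h{\left(M \right)} = M^{2} + M = M + M^{2}$)
$K = -6361$ ($K = -7117 - \left(-27\right) \left(-1\right) \left(-28\right) = -7117 - 27 \left(-28\right) = -7117 - -756 = -7117 + 756 = -6361$)
$h{\left(Q \right)} + K = - 33 \left(1 - 33\right) - 6361 = \left(-33\right) \left(-32\right) - 6361 = 1056 - 6361 = -5305$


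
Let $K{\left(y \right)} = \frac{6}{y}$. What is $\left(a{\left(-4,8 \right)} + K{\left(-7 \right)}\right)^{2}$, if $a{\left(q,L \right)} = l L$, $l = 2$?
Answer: $\frac{11236}{49} \approx 229.31$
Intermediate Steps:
$a{\left(q,L \right)} = 2 L$
$\left(a{\left(-4,8 \right)} + K{\left(-7 \right)}\right)^{2} = \left(2 \cdot 8 + \frac{6}{-7}\right)^{2} = \left(16 + 6 \left(- \frac{1}{7}\right)\right)^{2} = \left(16 - \frac{6}{7}\right)^{2} = \left(\frac{106}{7}\right)^{2} = \frac{11236}{49}$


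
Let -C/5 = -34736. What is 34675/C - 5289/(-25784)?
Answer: 45316343/111954128 ≈ 0.40478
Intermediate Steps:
C = 173680 (C = -5*(-34736) = 173680)
34675/C - 5289/(-25784) = 34675/173680 - 5289/(-25784) = 34675*(1/173680) - 5289*(-1/25784) = 6935/34736 + 5289/25784 = 45316343/111954128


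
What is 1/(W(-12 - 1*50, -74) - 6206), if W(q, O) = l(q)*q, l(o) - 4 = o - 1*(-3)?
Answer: -1/2796 ≈ -0.00035765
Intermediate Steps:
l(o) = 7 + o (l(o) = 4 + (o - 1*(-3)) = 4 + (o + 3) = 4 + (3 + o) = 7 + o)
W(q, O) = q*(7 + q) (W(q, O) = (7 + q)*q = q*(7 + q))
1/(W(-12 - 1*50, -74) - 6206) = 1/((-12 - 1*50)*(7 + (-12 - 1*50)) - 6206) = 1/((-12 - 50)*(7 + (-12 - 50)) - 6206) = 1/(-62*(7 - 62) - 6206) = 1/(-62*(-55) - 6206) = 1/(3410 - 6206) = 1/(-2796) = -1/2796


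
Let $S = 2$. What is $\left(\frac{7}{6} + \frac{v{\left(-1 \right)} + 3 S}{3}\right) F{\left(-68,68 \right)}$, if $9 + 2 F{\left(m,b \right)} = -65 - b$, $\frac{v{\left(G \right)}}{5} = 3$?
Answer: $- \frac{3479}{6} \approx -579.83$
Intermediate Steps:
$v{\left(G \right)} = 15$ ($v{\left(G \right)} = 5 \cdot 3 = 15$)
$F{\left(m,b \right)} = -37 - \frac{b}{2}$ ($F{\left(m,b \right)} = - \frac{9}{2} + \frac{-65 - b}{2} = - \frac{9}{2} - \left(\frac{65}{2} + \frac{b}{2}\right) = -37 - \frac{b}{2}$)
$\left(\frac{7}{6} + \frac{v{\left(-1 \right)} + 3 S}{3}\right) F{\left(-68,68 \right)} = \left(\frac{7}{6} + \frac{15 + 3 \cdot 2}{3}\right) \left(-37 - 34\right) = \left(7 \cdot \frac{1}{6} + \left(15 + 6\right) \frac{1}{3}\right) \left(-37 - 34\right) = \left(\frac{7}{6} + 21 \cdot \frac{1}{3}\right) \left(-71\right) = \left(\frac{7}{6} + 7\right) \left(-71\right) = \frac{49}{6} \left(-71\right) = - \frac{3479}{6}$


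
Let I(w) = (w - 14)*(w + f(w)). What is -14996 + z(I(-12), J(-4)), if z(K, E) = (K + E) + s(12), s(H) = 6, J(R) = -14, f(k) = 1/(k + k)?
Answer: -176291/12 ≈ -14691.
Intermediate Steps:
f(k) = 1/(2*k)
I(w) = (-14 + w)*(w + 1/(2*w)) (I(w) = (w - 14)*(w + 1/(2*w)) = (-14 + w)*(w + 1/(2*w)))
z(K, E) = 6 + E + K (z(K, E) = (K + E) + 6 = (E + K) + 6 = 6 + E + K)
-14996 + z(I(-12), J(-4)) = -14996 + (6 - 14 + (½ + (-12)² - 14*(-12) - 7/(-12))) = -14996 + (6 - 14 + (½ + 144 + 168 - 7*(-1/12))) = -14996 + (6 - 14 + (½ + 144 + 168 + 7/12)) = -14996 + (6 - 14 + 3757/12) = -14996 + 3661/12 = -176291/12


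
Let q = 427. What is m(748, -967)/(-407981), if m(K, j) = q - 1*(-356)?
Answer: -783/407981 ≈ -0.0019192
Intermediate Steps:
m(K, j) = 783 (m(K, j) = 427 - 1*(-356) = 427 + 356 = 783)
m(748, -967)/(-407981) = 783/(-407981) = 783*(-1/407981) = -783/407981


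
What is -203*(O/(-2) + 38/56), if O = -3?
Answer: -1769/4 ≈ -442.25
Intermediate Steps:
-203*(O/(-2) + 38/56) = -203*(-3/(-2) + 38/56) = -203*(-3*(-½) + 38*(1/56)) = -203*(3/2 + 19/28) = -203*61/28 = -1769/4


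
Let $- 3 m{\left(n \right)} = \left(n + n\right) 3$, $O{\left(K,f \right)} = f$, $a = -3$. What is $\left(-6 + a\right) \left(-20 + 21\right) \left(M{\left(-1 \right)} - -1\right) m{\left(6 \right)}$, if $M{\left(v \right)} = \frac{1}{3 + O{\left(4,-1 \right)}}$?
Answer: $162$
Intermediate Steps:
$M{\left(v \right)} = \frac{1}{2}$ ($M{\left(v \right)} = \frac{1}{3 - 1} = \frac{1}{2}$)
$m{\left(n \right)} = - 2 n$ ($m{\left(n \right)} = - \frac{\left(n + n\right) 3}{3} = - \frac{2 n 3}{3} = - \frac{6 n}{3} = - 2 n$)
$\left(-6 + a\right) \left(-20 + 21\right) \left(M{\left(-1 \right)} - -1\right) m{\left(6 \right)} = \left(-6 - 3\right) \left(-20 + 21\right) \left(\frac{1}{2} - -1\right) \left(\left(-2\right) 6\right) = \left(-9\right) 1 \left(\frac{1}{2} + 1\right) \left(-12\right) = \left(-9\right) \frac{3}{2} \left(-12\right) = \left(- \frac{27}{2}\right) \left(-12\right) = 162$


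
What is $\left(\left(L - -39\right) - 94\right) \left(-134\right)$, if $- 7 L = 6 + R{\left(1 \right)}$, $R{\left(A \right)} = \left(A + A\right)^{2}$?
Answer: $\frac{52930}{7} \approx 7561.4$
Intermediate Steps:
$R{\left(A \right)} = 4 A^{2}$ ($R{\left(A \right)} = \left(2 A\right)^{2} = 4 A^{2}$)
$L = - \frac{10}{7}$ ($L = - \frac{6 + 4 \cdot 1^{2}}{7} = - \frac{6 + 4 \cdot 1}{7} = - \frac{6 + 4}{7} = \left(- \frac{1}{7}\right) 10 = - \frac{10}{7} \approx -1.4286$)
$\left(\left(L - -39\right) - 94\right) \left(-134\right) = \left(\left(- \frac{10}{7} - -39\right) - 94\right) \left(-134\right) = \left(\left(- \frac{10}{7} + 39\right) - 94\right) \left(-134\right) = \left(\frac{263}{7} - 94\right) \left(-134\right) = \left(- \frac{395}{7}\right) \left(-134\right) = \frac{52930}{7}$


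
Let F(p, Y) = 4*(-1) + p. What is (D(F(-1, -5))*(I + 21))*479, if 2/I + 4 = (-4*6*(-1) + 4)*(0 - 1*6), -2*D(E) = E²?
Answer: -21614875/172 ≈ -1.2567e+5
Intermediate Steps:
F(p, Y) = -4 + p
D(E) = -E²/2
I = -1/86 (I = 2/(-4 + (-4*6*(-1) + 4)*(0 - 1*6)) = 2/(-4 + (-24*(-1) + 4)*(0 - 6)) = 2/(-4 + (24 + 4)*(-6)) = 2/(-4 + 28*(-6)) = 2/(-4 - 168) = 2/(-172) = 2*(-1/172) = -1/86 ≈ -0.011628)
(D(F(-1, -5))*(I + 21))*479 = ((-(-4 - 1)²/2)*(-1/86 + 21))*479 = (-½*(-5)²*(1805/86))*479 = (-½*25*(1805/86))*479 = -25/2*1805/86*479 = -45125/172*479 = -21614875/172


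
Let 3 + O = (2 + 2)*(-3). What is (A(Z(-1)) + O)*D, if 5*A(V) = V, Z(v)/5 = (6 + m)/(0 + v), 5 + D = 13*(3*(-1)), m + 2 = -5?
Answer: 616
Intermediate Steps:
m = -7 (m = -2 - 5 = -7)
D = -44 (D = -5 + 13*(3*(-1)) = -5 + 13*(-3) = -5 - 39 = -44)
Z(v) = -5/v (Z(v) = 5*((6 - 7)/(0 + v)) = 5*(-1/v) = -5/v)
A(V) = V/5
O = -15 (O = -3 + (2 + 2)*(-3) = -3 + 4*(-3) = -3 - 12 = -15)
(A(Z(-1)) + O)*D = ((-5/(-1))/5 - 15)*(-44) = ((-5*(-1))/5 - 15)*(-44) = ((⅕)*5 - 15)*(-44) = (1 - 15)*(-44) = -14*(-44) = 616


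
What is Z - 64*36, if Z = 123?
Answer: -2181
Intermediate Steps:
Z - 64*36 = 123 - 64*36 = 123 - 2304 = -2181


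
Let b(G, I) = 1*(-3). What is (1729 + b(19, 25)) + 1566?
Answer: 3292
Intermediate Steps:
b(G, I) = -3
(1729 + b(19, 25)) + 1566 = (1729 - 3) + 1566 = 1726 + 1566 = 3292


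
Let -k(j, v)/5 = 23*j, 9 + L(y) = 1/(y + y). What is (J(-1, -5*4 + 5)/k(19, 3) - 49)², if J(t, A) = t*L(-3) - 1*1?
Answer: 412727868721/171872100 ≈ 2401.4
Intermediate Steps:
L(y) = -9 + 1/(2*y) (L(y) = -9 + 1/(y + y) = -9 + 1/(2*y))
k(j, v) = -115*j
J(t, A) = -1 - 55*t/6 (J(t, A) = t*(-9 + (½)/(-3)) - 1*1 = t*(-9 + (½)*(-⅓)) - 1 = t*(-9 - ⅙) - 1 = t*(-55/6) - 1 = -55*t/6 - 1 = -1 - 55*t/6)
(J(-1, -5*4 + 5)/k(19, 3) - 49)² = ((-1 - 55/6*(-1))/((-115*19)) - 49)² = ((-1 + 55/6)/(-2185) - 49)² = ((49/6)*(-1/2185) - 49)² = (-49/13110 - 49)² = (-642439/13110)² = 412727868721/171872100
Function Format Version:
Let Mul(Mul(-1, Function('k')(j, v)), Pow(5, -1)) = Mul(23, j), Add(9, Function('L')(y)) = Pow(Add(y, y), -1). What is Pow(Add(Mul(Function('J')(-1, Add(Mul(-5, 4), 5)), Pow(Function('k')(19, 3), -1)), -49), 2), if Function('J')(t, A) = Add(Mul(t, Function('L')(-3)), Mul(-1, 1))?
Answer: Rational(412727868721, 171872100) ≈ 2401.4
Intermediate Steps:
Function('L')(y) = Add(-9, Mul(Rational(1, 2), Pow(y, -1))) (Function('L')(y) = Add(-9, Pow(Add(y, y), -1)) = Add(-9, Pow(Mul(2, y), -1)) = Add(-9, Mul(Rational(1, 2), Pow(y, -1))))
Function('k')(j, v) = Mul(-115, j) (Function('k')(j, v) = Mul(-5, Mul(23, j)) = Mul(-115, j))
Function('J')(t, A) = Add(-1, Mul(Rational(-55, 6), t)) (Function('J')(t, A) = Add(Mul(t, Add(-9, Mul(Rational(1, 2), Pow(-3, -1)))), Mul(-1, 1)) = Add(Mul(t, Add(-9, Mul(Rational(1, 2), Rational(-1, 3)))), -1) = Add(Mul(t, Add(-9, Rational(-1, 6))), -1) = Add(Mul(t, Rational(-55, 6)), -1) = Add(Mul(Rational(-55, 6), t), -1) = Add(-1, Mul(Rational(-55, 6), t)))
Pow(Add(Mul(Function('J')(-1, Add(Mul(-5, 4), 5)), Pow(Function('k')(19, 3), -1)), -49), 2) = Pow(Add(Mul(Add(-1, Mul(Rational(-55, 6), -1)), Pow(Mul(-115, 19), -1)), -49), 2) = Pow(Add(Mul(Add(-1, Rational(55, 6)), Pow(-2185, -1)), -49), 2) = Pow(Add(Mul(Rational(49, 6), Rational(-1, 2185)), -49), 2) = Pow(Add(Rational(-49, 13110), -49), 2) = Pow(Rational(-642439, 13110), 2) = Rational(412727868721, 171872100)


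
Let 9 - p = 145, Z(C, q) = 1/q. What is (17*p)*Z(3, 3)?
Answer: -2312/3 ≈ -770.67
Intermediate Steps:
p = -136 (p = 9 - 1*145 = 9 - 145 = -136)
(17*p)*Z(3, 3) = (17*(-136))/3 = -2312*⅓ = -2312/3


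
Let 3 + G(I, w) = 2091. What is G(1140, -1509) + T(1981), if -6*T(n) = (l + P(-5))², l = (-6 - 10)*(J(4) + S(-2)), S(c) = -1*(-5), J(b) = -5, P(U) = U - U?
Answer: 2088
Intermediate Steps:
G(I, w) = 2088 (G(I, w) = -3 + 2091 = 2088)
P(U) = 0
S(c) = 5
l = 0 (l = (-6 - 10)*(-5 + 5) = -16*0 = 0)
T(n) = 0 (T(n) = -(0 + 0)²/6 = -⅙*0² = -⅙*0 = 0)
G(1140, -1509) + T(1981) = 2088 + 0 = 2088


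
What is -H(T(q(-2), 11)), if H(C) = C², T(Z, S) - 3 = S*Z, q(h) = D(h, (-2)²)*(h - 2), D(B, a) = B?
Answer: -8281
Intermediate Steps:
q(h) = h*(-2 + h) (q(h) = h*(h - 2) = h*(-2 + h))
T(Z, S) = 3 + S*Z
-H(T(q(-2), 11)) = -(3 + 11*(-2*(-2 - 2)))² = -(3 + 11*(-2*(-4)))² = -(3 + 11*8)² = -(3 + 88)² = -1*91² = -1*8281 = -8281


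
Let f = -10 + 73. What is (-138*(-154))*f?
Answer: 1338876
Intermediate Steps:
f = 63
(-138*(-154))*f = -138*(-154)*63 = 21252*63 = 1338876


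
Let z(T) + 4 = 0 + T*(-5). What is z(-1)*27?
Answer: 27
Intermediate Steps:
z(T) = -4 - 5*T (z(T) = -4 + (0 + T*(-5)) = -4 + (0 - 5*T) = -4 - 5*T)
z(-1)*27 = (-4 - 5*(-1))*27 = (-4 + 5)*27 = 1*27 = 27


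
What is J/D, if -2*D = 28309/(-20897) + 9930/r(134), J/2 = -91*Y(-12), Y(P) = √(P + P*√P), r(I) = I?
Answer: 72805148*√(-3 - 6*I*√3)/7275493 ≈ 19.783 - 26.302*I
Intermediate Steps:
Y(P) = √(P + P^(3/2))
J = -182*√(-12 - 24*I*√3) (J = 2*(-91*√(-12 + (-12)^(3/2))) = 2*(-91*√(-12 - 24*I*√3)) = -182*√(-12 - 24*I*√3) ≈ -719.61 + 956.73*I)
D = -50928451/1400099 (D = -(28309/(-20897) + 9930/134)/2 = -(28309*(-1/20897) + 9930*(1/134))/2 = -(-28309/20897 + 4965/67)/2 = -½*101856902/1400099 = -50928451/1400099 ≈ -36.375)
J/D = (-364*√(-3 - 6*I*√3))/(-50928451/1400099) = -364*√(-3 - 6*I*√3)*(-1400099/50928451) = 72805148*√(-3 - 6*I*√3)/7275493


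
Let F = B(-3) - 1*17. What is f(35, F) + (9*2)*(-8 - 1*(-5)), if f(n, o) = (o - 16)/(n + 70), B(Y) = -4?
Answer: -5707/105 ≈ -54.352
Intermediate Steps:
F = -21 (F = -4 - 1*17 = -4 - 17 = -21)
f(n, o) = (-16 + o)/(70 + n)
f(35, F) + (9*2)*(-8 - 1*(-5)) = (-16 - 21)/(70 + 35) + (9*2)*(-8 - 1*(-5)) = -37/105 + 18*(-8 + 5) = (1/105)*(-37) + 18*(-3) = -37/105 - 54 = -5707/105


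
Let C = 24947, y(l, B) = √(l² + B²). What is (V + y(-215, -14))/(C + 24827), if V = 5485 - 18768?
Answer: -13283/49774 + √46421/49774 ≈ -0.26254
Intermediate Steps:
y(l, B) = √(B² + l²)
V = -13283
(V + y(-215, -14))/(C + 24827) = (-13283 + √((-14)² + (-215)²))/(24947 + 24827) = (-13283 + √(196 + 46225))/49774 = (-13283 + √46421)*(1/49774) = -13283/49774 + √46421/49774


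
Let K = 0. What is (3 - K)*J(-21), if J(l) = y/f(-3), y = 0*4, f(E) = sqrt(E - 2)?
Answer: 0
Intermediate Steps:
f(E) = sqrt(-2 + E)
y = 0
J(l) = 0 (J(l) = 0/(sqrt(-2 - 3)) = 0/(sqrt(-5)) = 0/((I*sqrt(5))) = 0*(-I*sqrt(5)/5) = 0)
(3 - K)*J(-21) = (3 - 1*0)*0 = (3 + 0)*0 = 3*0 = 0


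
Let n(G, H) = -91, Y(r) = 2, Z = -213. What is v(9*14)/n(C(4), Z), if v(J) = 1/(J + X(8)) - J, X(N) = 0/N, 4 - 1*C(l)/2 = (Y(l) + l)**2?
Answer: 15875/11466 ≈ 1.3845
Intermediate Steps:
C(l) = 8 - 2*(2 + l)**2
X(N) = 0
v(J) = 1/J - J (v(J) = 1/(J + 0) - J = 1/J - J)
v(9*14)/n(C(4), Z) = (1/(9*14) - 9*14)/(-91) = (1/126 - 1*126)*(-1/91) = (1/126 - 126)*(-1/91) = -15875/126*(-1/91) = 15875/11466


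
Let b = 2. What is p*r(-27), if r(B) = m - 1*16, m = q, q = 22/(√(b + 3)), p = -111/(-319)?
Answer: -1776/319 + 222*√5/145 ≈ -2.1439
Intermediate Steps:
p = 111/319 (p = -111*(-1/319) = 111/319 ≈ 0.34796)
q = 22*√5/5 (q = 22/(√(2 + 3)) = 22/(√5) = 22*(√5/5) = 22*√5/5 ≈ 9.8387)
m = 22*√5/5 ≈ 9.8387
r(B) = -16 + 22*√5/5 (r(B) = 22*√5/5 - 1*16 = 22*√5/5 - 16 = -16 + 22*√5/5)
p*r(-27) = 111*(-16 + 22*√5/5)/319 = -1776/319 + 222*√5/145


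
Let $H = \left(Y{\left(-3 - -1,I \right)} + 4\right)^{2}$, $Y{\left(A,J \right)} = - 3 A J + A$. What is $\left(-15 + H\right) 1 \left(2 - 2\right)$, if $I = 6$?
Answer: $0$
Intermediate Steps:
$Y{\left(A,J \right)} = A - 3 A J$ ($Y{\left(A,J \right)} = - 3 A J + A = A - 3 A J$)
$H = 1444$ ($H = \left(\left(-3 - -1\right) \left(1 - 18\right) + 4\right)^{2} = \left(\left(-3 + 1\right) \left(1 - 18\right) + 4\right)^{2} = \left(\left(-2\right) \left(-17\right) + 4\right)^{2} = \left(34 + 4\right)^{2} = 38^{2} = 1444$)
$\left(-15 + H\right) 1 \left(2 - 2\right) = \left(-15 + 1444\right) 1 \left(2 - 2\right) = 1429 \cdot 1 \cdot 0 = 1429 \cdot 0 = 0$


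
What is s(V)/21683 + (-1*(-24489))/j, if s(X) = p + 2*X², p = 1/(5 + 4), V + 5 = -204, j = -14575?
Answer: 6680770042/2844267525 ≈ 2.3489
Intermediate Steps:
V = -209 (V = -5 - 204 = -209)
p = ⅑ (p = 1/9 = ⅑ ≈ 0.11111)
s(X) = ⅑ + 2*X²
s(V)/21683 + (-1*(-24489))/j = (⅑ + 2*(-209)²)/21683 - 1*(-24489)/(-14575) = (⅑ + 2*43681)*(1/21683) + 24489*(-1/14575) = (⅑ + 87362)*(1/21683) - 24489/14575 = (786259/9)*(1/21683) - 24489/14575 = 786259/195147 - 24489/14575 = 6680770042/2844267525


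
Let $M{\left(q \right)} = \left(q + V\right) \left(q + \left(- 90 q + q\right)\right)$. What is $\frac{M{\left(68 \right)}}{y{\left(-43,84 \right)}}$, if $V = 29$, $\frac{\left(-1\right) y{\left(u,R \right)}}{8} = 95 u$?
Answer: $- \frac{72556}{4085} \approx -17.762$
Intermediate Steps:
$y{\left(u,R \right)} = - 760 u$ ($y{\left(u,R \right)} = - 8 \cdot 95 u = - 760 u$)
$M{\left(q \right)} = - 88 q \left(29 + q\right)$ ($M{\left(q \right)} = \left(q + 29\right) \left(q + \left(- 90 q + q\right)\right) = \left(29 + q\right) \left(q - 89 q\right) = \left(29 + q\right) \left(- 88 q\right) = - 88 q \left(29 + q\right)$)
$\frac{M{\left(68 \right)}}{y{\left(-43,84 \right)}} = \frac{\left(-88\right) 68 \left(29 + 68\right)}{\left(-760\right) \left(-43\right)} = \frac{\left(-88\right) 68 \cdot 97}{32680} = \left(-580448\right) \frac{1}{32680} = - \frac{72556}{4085}$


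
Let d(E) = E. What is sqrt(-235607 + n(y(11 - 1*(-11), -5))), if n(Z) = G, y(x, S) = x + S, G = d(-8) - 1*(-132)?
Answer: I*sqrt(235483) ≈ 485.27*I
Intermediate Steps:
G = 124 (G = -8 - 1*(-132) = -8 + 132 = 124)
y(x, S) = S + x
n(Z) = 124
sqrt(-235607 + n(y(11 - 1*(-11), -5))) = sqrt(-235607 + 124) = sqrt(-235483) = I*sqrt(235483)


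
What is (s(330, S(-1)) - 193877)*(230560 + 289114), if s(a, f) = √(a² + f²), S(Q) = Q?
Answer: -100752836098 + 519674*√108901 ≈ -1.0058e+11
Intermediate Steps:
(s(330, S(-1)) - 193877)*(230560 + 289114) = (√(330² + (-1)²) - 193877)*(230560 + 289114) = (√(108900 + 1) - 193877)*519674 = (√108901 - 193877)*519674 = (-193877 + √108901)*519674 = -100752836098 + 519674*√108901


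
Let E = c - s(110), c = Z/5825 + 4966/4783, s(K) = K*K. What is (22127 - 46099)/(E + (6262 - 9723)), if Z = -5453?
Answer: 166970823175/108385446681 ≈ 1.5405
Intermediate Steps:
s(K) = K²
c = 2845251/27860975 (c = -5453/5825 + 4966/4783 = 2845251/27860975 ≈ 0.10212)
E = -337114952249/27860975 (E = 2845251/27860975 - 1*110² = 2845251/27860975 - 1*12100 = 2845251/27860975 - 12100 = -337114952249/27860975 ≈ -12100.)
(22127 - 46099)/(E + (6262 - 9723)) = (22127 - 46099)/(-337114952249/27860975 + (6262 - 9723)) = -23972/(-337114952249/27860975 - 3461) = -23972/(-433541786724/27860975) = -23972*(-27860975/433541786724) = 166970823175/108385446681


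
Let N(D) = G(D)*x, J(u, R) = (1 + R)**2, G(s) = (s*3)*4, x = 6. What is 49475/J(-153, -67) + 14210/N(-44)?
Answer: 13305/1936 ≈ 6.8724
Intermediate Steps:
G(s) = 12*s (G(s) = (3*s)*4 = 12*s)
N(D) = 72*D (N(D) = (12*D)*6 = 72*D)
49475/J(-153, -67) + 14210/N(-44) = 49475/((1 - 67)**2) + 14210/((72*(-44))) = 49475/((-66)**2) + 14210/(-3168) = 49475/4356 + 14210*(-1/3168) = 49475*(1/4356) - 7105/1584 = 49475/4356 - 7105/1584 = 13305/1936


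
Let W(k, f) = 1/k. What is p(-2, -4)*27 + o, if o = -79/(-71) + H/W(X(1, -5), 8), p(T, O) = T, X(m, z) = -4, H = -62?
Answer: 13853/71 ≈ 195.11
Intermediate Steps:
o = 17687/71 (o = -79/(-71) - 62/(1/(-4)) = -79*(-1/71) - 62/(-¼) = 79/71 - 62*(-4) = 79/71 + 248 = 17687/71 ≈ 249.11)
p(-2, -4)*27 + o = -2*27 + 17687/71 = -54 + 17687/71 = 13853/71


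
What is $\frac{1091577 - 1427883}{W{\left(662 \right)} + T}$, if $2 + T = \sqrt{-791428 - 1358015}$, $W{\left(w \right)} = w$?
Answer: $- \frac{24662440}{287227} + \frac{112102 i \sqrt{238827}}{287227} \approx -85.864 + 190.73 i$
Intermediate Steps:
$T = -2 + 3 i \sqrt{238827}$ ($T = -2 + \sqrt{-791428 - 1358015} = -2 + \sqrt{-2149443} = -2 + 3 i \sqrt{238827} \approx -2.0 + 1466.1 i$)
$\frac{1091577 - 1427883}{W{\left(662 \right)} + T} = \frac{1091577 - 1427883}{662 - \left(2 - 3 i \sqrt{238827}\right)} = - \frac{336306}{660 + 3 i \sqrt{238827}}$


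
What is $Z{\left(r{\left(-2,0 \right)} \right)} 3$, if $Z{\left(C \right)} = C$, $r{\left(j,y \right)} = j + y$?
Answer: $-6$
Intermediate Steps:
$Z{\left(r{\left(-2,0 \right)} \right)} 3 = \left(-2 + 0\right) 3 = \left(-2\right) 3 = -6$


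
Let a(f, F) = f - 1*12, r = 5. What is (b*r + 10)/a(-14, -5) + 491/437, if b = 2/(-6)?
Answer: 27373/34086 ≈ 0.80306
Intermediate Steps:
b = -⅓ (b = 2*(-⅙) = -⅓ ≈ -0.33333)
a(f, F) = -12 + f (a(f, F) = f - 12 = -12 + f)
(b*r + 10)/a(-14, -5) + 491/437 = (-⅓*5 + 10)/(-12 - 14) + 491/437 = (-5/3 + 10)/(-26) + 491*(1/437) = (25/3)*(-1/26) + 491/437 = -25/78 + 491/437 = 27373/34086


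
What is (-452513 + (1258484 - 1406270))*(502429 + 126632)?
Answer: -377624689239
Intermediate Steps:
(-452513 + (1258484 - 1406270))*(502429 + 126632) = (-452513 - 147786)*629061 = -600299*629061 = -377624689239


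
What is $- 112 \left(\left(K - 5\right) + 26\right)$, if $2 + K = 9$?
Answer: $-3136$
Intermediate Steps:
$K = 7$ ($K = -2 + 9 = 7$)
$- 112 \left(\left(K - 5\right) + 26\right) = - 112 \left(\left(7 - 5\right) + 26\right) = - 112 \left(2 + 26\right) = \left(-112\right) 28 = -3136$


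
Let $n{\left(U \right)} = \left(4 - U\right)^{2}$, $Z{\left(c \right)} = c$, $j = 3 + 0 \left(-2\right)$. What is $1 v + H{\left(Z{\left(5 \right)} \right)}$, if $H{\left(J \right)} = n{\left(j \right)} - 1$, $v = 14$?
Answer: $14$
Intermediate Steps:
$j = 3$ ($j = 3 + 0 = 3$)
$H{\left(J \right)} = 0$ ($H{\left(J \right)} = \left(-4 + 3\right)^{2} - 1 = \left(-1\right)^{2} - 1 = 1 - 1 = 0$)
$1 v + H{\left(Z{\left(5 \right)} \right)} = 1 \cdot 14 + 0 = 14 + 0 = 14$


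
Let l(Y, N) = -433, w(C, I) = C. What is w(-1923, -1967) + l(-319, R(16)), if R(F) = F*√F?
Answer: -2356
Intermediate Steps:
R(F) = F^(3/2)
w(-1923, -1967) + l(-319, R(16)) = -1923 - 433 = -2356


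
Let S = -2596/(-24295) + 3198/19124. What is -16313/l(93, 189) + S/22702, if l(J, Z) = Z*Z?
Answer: -12290062091267549/26912579790409740 ≈ -0.45667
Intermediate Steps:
l(J, Z) = Z**2
S = 63670657/232308790 (S = -2596*(-1/24295) + 3198*(1/19124) = 2596/24295 + 1599/9562 = 63670657/232308790 ≈ 0.27408)
-16313/l(93, 189) + S/22702 = -16313/(189**2) + (63670657/232308790)/22702 = -16313/35721 + (63670657/232308790)*(1/22702) = -16313*1/35721 + 63670657/5273874150580 = -16313/35721 + 63670657/5273874150580 = -12290062091267549/26912579790409740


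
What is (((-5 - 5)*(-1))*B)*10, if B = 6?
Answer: 600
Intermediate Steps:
(((-5 - 5)*(-1))*B)*10 = (((-5 - 5)*(-1))*6)*10 = (-10*(-1)*6)*10 = (10*6)*10 = 60*10 = 600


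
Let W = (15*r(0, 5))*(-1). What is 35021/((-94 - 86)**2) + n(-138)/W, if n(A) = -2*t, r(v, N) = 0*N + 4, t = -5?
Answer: 29621/32400 ≈ 0.91423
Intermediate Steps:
r(v, N) = 4 (r(v, N) = 0 + 4 = 4)
W = -60 (W = (15*4)*(-1) = 60*(-1) = -60)
n(A) = 10 (n(A) = -2*(-5) = 10)
35021/((-94 - 86)**2) + n(-138)/W = 35021/((-94 - 86)**2) + 10/(-60) = 35021/((-180)**2) + 10*(-1/60) = 35021/32400 - 1/6 = 29621/32400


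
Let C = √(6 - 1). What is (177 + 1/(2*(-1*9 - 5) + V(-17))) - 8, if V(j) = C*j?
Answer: 111737/661 - 17*√5/661 ≈ 168.98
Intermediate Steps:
C = √5 ≈ 2.2361
V(j) = j*√5 (V(j) = √5*j = j*√5)
(177 + 1/(2*(-1*9 - 5) + V(-17))) - 8 = (177 + 1/(2*(-1*9 - 5) - 17*√5)) - 8 = (177 + 1/(2*(-9 - 5) - 17*√5)) - 8 = (177 + 1/(2*(-14) - 17*√5)) - 8 = (177 + 1/(-28 - 17*√5)) - 8 = 169 + 1/(-28 - 17*√5)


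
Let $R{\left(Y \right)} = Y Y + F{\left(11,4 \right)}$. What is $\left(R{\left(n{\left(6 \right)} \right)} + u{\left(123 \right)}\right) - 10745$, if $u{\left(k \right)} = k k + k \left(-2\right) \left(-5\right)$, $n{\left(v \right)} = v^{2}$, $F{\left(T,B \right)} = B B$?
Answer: $6926$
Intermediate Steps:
$F{\left(T,B \right)} = B^{2}$
$u{\left(k \right)} = k^{2} + 10 k$ ($u{\left(k \right)} = k^{2} + - 2 k \left(-5\right) = k^{2} + 10 k$)
$R{\left(Y \right)} = 16 + Y^{2}$ ($R{\left(Y \right)} = Y Y + 4^{2} = Y^{2} + 16 = 16 + Y^{2}$)
$\left(R{\left(n{\left(6 \right)} \right)} + u{\left(123 \right)}\right) - 10745 = \left(\left(16 + \left(6^{2}\right)^{2}\right) + 123 \left(10 + 123\right)\right) - 10745 = \left(\left(16 + 36^{2}\right) + 123 \cdot 133\right) - 10745 = \left(\left(16 + 1296\right) + 16359\right) - 10745 = \left(1312 + 16359\right) - 10745 = 17671 - 10745 = 6926$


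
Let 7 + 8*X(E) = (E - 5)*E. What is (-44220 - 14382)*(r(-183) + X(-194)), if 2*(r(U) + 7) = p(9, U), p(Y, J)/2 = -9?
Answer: -1127238771/4 ≈ -2.8181e+8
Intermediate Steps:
p(Y, J) = -18 (p(Y, J) = 2*(-9) = -18)
r(U) = -16 (r(U) = -7 + (½)*(-18) = -7 - 9 = -16)
X(E) = -7/8 + E*(-5 + E)/8 (X(E) = -7/8 + ((E - 5)*E)/8 = -7/8 + ((-5 + E)*E)/8 = -7/8 + (E*(-5 + E))/8 = -7/8 + E*(-5 + E)/8)
(-44220 - 14382)*(r(-183) + X(-194)) = (-44220 - 14382)*(-16 + (-7/8 - 5/8*(-194) + (⅛)*(-194)²)) = -58602*(-16 + (-7/8 + 485/4 + (⅛)*37636)) = -58602*(-16 + (-7/8 + 485/4 + 9409/2)) = -58602*(-16 + 38599/8) = -58602*38471/8 = -1127238771/4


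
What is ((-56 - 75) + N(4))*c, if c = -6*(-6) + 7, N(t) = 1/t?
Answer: -22489/4 ≈ -5622.3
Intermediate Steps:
c = 43 (c = 36 + 7 = 43)
((-56 - 75) + N(4))*c = ((-56 - 75) + 1/4)*43 = (-131 + ¼)*43 = -523/4*43 = -22489/4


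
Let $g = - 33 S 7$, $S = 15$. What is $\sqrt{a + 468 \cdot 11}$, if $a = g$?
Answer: $3 \sqrt{187} \approx 41.024$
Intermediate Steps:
$g = -3465$ ($g = \left(-33\right) 15 \cdot 7 = \left(-495\right) 7 = -3465$)
$a = -3465$
$\sqrt{a + 468 \cdot 11} = \sqrt{-3465 + 468 \cdot 11} = \sqrt{-3465 + 5148} = \sqrt{1683} = 3 \sqrt{187}$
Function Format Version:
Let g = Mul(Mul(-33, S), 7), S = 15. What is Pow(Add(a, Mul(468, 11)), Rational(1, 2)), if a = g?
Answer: Mul(3, Pow(187, Rational(1, 2))) ≈ 41.024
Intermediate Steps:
g = -3465 (g = Mul(Mul(-33, 15), 7) = Mul(-495, 7) = -3465)
a = -3465
Pow(Add(a, Mul(468, 11)), Rational(1, 2)) = Pow(Add(-3465, Mul(468, 11)), Rational(1, 2)) = Pow(Add(-3465, 5148), Rational(1, 2)) = Pow(1683, Rational(1, 2)) = Mul(3, Pow(187, Rational(1, 2)))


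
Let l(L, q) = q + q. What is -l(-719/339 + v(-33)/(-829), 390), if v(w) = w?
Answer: -780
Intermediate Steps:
l(L, q) = 2*q
-l(-719/339 + v(-33)/(-829), 390) = -2*390 = -1*780 = -780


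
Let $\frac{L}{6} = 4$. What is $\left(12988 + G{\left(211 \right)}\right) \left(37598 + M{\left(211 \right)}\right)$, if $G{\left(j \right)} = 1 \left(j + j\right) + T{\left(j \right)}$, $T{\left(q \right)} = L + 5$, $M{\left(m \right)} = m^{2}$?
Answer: $1103597241$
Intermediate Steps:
$L = 24$ ($L = 6 \cdot 4 = 24$)
$T{\left(q \right)} = 29$ ($T{\left(q \right)} = 24 + 5 = 29$)
$G{\left(j \right)} = 29 + 2 j$ ($G{\left(j \right)} = 1 \left(j + j\right) + 29 = 1 \cdot 2 j + 29 = 2 j + 29 = 29 + 2 j$)
$\left(12988 + G{\left(211 \right)}\right) \left(37598 + M{\left(211 \right)}\right) = \left(12988 + \left(29 + 2 \cdot 211\right)\right) \left(37598 + 211^{2}\right) = \left(12988 + \left(29 + 422\right)\right) \left(37598 + 44521\right) = \left(12988 + 451\right) 82119 = 13439 \cdot 82119 = 1103597241$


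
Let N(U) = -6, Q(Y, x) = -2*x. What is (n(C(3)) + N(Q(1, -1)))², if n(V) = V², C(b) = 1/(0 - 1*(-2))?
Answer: 529/16 ≈ 33.063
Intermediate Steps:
C(b) = ½ (C(b) = 1/(0 + 2) = 1/2 = ½)
(n(C(3)) + N(Q(1, -1)))² = ((½)² - 6)² = (¼ - 6)² = (-23/4)² = 529/16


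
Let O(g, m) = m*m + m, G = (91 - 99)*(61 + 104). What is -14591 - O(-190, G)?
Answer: -1755671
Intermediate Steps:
G = -1320 (G = -8*165 = -1320)
O(g, m) = m + m² (O(g, m) = m² + m = m + m²)
-14591 - O(-190, G) = -14591 - (-1320)*(1 - 1320) = -14591 - (-1320)*(-1319) = -14591 - 1*1741080 = -14591 - 1741080 = -1755671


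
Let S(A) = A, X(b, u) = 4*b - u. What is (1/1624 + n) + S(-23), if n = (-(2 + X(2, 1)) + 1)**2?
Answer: 66585/1624 ≈ 41.001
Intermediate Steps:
X(b, u) = -u + 4*b
n = 64 (n = (-(2 + (-1*1 + 4*2)) + 1)**2 = (-(2 + (-1 + 8)) + 1)**2 = (-(2 + 7) + 1)**2 = (-1*9 + 1)**2 = (-9 + 1)**2 = (-8)**2 = 64)
(1/1624 + n) + S(-23) = (1/1624 + 64) - 23 = 103937/1624 - 23 = 66585/1624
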